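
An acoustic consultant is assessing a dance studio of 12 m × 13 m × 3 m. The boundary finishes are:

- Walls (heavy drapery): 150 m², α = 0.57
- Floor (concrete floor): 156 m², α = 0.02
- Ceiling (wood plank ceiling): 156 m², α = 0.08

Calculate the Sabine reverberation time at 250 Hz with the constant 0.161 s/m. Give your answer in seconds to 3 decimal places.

A = Σ Sᵢαᵢ = 150×0.57 + 156×0.02 + 156×0.08 = 101.100 sabins.
V = 12·13·3 = 468 m³.
Sabine: RT60 = 0.161 × 468 / 101.100 = 0.745 s.

0.745 s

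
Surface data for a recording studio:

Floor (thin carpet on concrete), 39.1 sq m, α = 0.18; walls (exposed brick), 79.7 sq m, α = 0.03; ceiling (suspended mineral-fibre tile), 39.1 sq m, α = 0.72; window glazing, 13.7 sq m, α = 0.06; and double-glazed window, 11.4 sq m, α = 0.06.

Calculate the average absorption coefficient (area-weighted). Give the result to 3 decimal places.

S = Σ Sᵢ = 39.1 + 79.7 + 39.1 + 13.7 + 11.4 = 183.0 sq m.
A = 39.1×0.18 + 79.7×0.03 + 39.1×0.72 + 13.7×0.06 + 11.4×0.06 = 39.087 sabins.
ᾱ = A/S = 0.214.

0.214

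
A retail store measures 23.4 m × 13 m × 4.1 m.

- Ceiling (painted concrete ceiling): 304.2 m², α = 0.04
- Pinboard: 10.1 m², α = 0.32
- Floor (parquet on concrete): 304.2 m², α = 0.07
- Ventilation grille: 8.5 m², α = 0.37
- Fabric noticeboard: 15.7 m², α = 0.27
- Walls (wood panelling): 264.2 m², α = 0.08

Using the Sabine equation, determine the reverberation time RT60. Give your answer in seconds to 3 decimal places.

3.079 seconds

Equivalent absorption area: A = 304.2×0.04 + 10.1×0.32 + 304.2×0.07 + 8.5×0.37 + 15.7×0.27 + 264.2×0.08 = 65.214 m².
V = 23.4·13·4.1 = 1247.22 m³.
RT60 = 0.161 · V / A = 0.161 × 1247.22 / 65.214 = 3.079 s.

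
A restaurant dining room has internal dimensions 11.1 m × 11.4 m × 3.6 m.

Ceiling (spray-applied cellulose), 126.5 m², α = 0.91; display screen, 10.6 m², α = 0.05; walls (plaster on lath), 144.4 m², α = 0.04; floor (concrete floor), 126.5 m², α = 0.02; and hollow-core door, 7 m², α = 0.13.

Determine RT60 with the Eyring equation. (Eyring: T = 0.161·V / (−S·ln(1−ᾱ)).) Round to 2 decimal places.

S = Σ Sᵢ = 415.0 m².
Σ(Sᵢαᵢ) = 126.5×0.91 + 10.6×0.05 + 144.4×0.04 + 126.5×0.02 + 7×0.13 = 124.861.
Mean coefficient ᾱ = A/S = 0.3009.
−S·ln(1−ᾱ) = −415.0 × ln(1 − 0.3009) = 148.554.
V = 11.1 × 11.4 × 3.6 = 455.544 m³.
T = 0.161·V/[−S·ln(1−ᾱ)] = 0.161·455.544/148.554 = 0.49 s.

0.49 seconds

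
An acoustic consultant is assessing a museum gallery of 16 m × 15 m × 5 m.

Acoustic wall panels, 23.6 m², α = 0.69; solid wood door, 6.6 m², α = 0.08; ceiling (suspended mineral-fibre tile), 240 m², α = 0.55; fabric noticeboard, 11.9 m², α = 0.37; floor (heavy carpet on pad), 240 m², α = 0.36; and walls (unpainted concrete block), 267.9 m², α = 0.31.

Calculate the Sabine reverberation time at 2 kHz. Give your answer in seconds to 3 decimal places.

0.599 s

Total absorption A = 23.6×0.69 + 6.6×0.08 + 240×0.55 + 11.9×0.37 + 240×0.36 + 267.9×0.31
  = 16.284 + 0.528 + 132.000 + 4.403 + 86.400 + 83.049 = 322.664 m² sabins.
Room volume: 1200 m³.
Sabine: RT60 = 0.161 × 1200 / 322.664 = 0.599 s.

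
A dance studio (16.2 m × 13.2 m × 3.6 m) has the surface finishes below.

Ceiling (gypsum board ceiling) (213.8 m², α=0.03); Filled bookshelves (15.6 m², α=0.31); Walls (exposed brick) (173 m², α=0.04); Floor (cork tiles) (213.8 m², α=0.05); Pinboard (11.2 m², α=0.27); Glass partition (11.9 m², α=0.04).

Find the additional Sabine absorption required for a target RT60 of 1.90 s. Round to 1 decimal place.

Total absorption A₁ = 213.8*0.03 + 15.6*0.31 + 173*0.04 + 213.8*0.05 + 11.2*0.27 + 11.9*0.04
  = 6.414 + 4.836 + 6.920 + 10.690 + 3.024 + 0.476 = 32.360 m² sabins.
Target A₂ = 0.161·769.824/1.90 = 65.232 sabins (V = 769.824 m³).
Additional absorption ΔA = 65.232 − 32.360 = 32.9 sabins.

32.9 sabins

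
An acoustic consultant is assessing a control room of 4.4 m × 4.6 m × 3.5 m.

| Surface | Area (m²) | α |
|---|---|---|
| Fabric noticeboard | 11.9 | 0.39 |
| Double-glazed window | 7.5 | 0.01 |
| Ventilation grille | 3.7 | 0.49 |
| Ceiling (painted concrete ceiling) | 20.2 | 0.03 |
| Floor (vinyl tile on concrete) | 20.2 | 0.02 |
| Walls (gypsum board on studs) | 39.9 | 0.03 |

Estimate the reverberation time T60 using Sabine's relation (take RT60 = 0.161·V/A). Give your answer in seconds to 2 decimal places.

Equivalent absorption area: A = 11.9·0.39 + 7.5·0.01 + 3.7·0.49 + 20.2·0.03 + 20.2·0.02 + 39.9·0.03 = 8.736 m².
Volume V = 4.4 × 4.6 × 3.5 = 70.84 m³.
T = 0.161 V/A = 0.161·70.84/8.736 = 1.31 s.

1.31 sec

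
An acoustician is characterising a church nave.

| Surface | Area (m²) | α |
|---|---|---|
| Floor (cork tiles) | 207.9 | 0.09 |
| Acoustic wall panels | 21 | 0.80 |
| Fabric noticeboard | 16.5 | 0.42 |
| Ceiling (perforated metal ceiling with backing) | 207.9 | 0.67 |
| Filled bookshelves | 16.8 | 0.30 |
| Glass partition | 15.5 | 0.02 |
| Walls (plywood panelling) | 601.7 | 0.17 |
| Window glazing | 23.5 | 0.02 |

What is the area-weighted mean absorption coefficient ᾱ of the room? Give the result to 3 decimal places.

0.261

S = Σ Sᵢ = 207.9 + 21 + 16.5 + 207.9 + 16.8 + 15.5 + 601.7 + 23.5 = 1110.8 m².
A = 207.9·0.09 + 21·0.80 + 16.5·0.42 + 207.9·0.67 + 16.8·0.30 + 15.5·0.02 + 601.7·0.17 + 23.5·0.02 = 289.843 sabins.
ᾱ = 289.843 / 1110.8 = 0.261.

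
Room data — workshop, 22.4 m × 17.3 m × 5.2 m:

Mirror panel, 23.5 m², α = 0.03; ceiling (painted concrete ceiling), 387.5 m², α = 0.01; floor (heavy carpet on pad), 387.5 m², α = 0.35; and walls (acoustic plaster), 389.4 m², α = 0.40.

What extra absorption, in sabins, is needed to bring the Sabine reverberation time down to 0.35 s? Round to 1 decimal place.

631.0 sabins

Summing Sᵢαᵢ: 0.705 + 3.875 + 135.625 + 155.760 → A₁ = 295.965 sabins.
For T = 0.35 s, need A₂ = 0.161·V/T = 0.161·2015.104/0.35 = 926.948 sabins.
ΔA = A₂ − A₁ = 926.948 − 295.965 = 631.0 sabins.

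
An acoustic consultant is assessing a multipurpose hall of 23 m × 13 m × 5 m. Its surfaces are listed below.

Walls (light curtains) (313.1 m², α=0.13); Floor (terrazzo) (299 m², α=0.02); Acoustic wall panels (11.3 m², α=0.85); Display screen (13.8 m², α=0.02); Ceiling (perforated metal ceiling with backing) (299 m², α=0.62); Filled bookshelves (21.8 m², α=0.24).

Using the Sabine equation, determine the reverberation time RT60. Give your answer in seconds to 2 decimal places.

0.97 seconds

Total absorption A = 313.1×0.13 + 299×0.02 + 11.3×0.85 + 13.8×0.02 + 299×0.62 + 21.8×0.24
  = 40.703 + 5.980 + 9.605 + 0.276 + 185.380 + 5.232 = 247.176 m² sabins.
Volume V = 23 × 13 × 5 = 1495 m³.
Sabine: RT60 = 0.161 × 1495 / 247.176 = 0.97 s.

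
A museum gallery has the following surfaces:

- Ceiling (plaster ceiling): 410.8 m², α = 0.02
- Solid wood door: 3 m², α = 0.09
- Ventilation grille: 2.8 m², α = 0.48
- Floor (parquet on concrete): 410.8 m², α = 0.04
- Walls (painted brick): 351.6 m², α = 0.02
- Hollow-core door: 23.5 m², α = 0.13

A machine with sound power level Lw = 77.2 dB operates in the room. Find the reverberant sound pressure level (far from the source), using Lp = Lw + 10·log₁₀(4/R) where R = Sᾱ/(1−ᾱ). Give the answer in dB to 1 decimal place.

Σ(Sᵢαᵢ) = 410.8×0.02 + 3×0.09 + 2.8×0.48 + 410.8×0.04 + 351.6×0.02 + 23.5×0.13 = 36.349; total area S = 1202.5 m².
ᾱ = 36.349/1202.5 = 0.0302; R = Sᾱ/(1−ᾱ) = 36.349/(1−0.0302) = 37.481 m².
Lp = Lw + 10 log₁₀(4/R) = 77.2 -9.72 = 67.5 dB.

67.5 dB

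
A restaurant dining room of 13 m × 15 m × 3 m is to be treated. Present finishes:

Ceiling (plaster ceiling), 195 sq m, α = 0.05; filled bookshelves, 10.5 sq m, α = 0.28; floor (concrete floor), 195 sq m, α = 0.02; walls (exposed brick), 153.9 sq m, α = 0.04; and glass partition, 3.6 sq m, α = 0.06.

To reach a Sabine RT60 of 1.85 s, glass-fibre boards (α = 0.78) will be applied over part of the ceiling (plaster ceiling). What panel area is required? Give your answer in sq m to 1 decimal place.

38.3

A₁ = Σ Sᵢαᵢ = 195×0.05 + 10.5×0.28 + 195×0.02 + 153.9×0.04 + 3.6×0.06 = 22.962 sabins.
Required A₂ = 0.161·585/1.85 = 50.911 sabins.
Absorption to add: 50.911 − 22.962 = 27.949 sabins.
Each sq m of panel replacing the ceiling (plaster ceiling) adds (0.78 − 0.05) = 0.73 sabins.
Area = ΔA/Δα = 27.949/0.73 = 38.3 sq m.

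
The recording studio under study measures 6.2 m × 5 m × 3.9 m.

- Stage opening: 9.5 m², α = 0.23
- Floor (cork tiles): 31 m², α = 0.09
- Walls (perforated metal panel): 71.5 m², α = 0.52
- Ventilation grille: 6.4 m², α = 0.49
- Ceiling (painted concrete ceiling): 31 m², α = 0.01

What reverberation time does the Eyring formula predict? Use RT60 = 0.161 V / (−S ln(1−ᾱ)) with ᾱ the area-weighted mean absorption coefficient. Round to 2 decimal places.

0.36 sec

S = Σ Sᵢ = 149.4 m².
Absorption A = 9.5×0.23 + 31×0.09 + 71.5×0.52 + 6.4×0.49 + 31×0.01 = 45.601 sabins.
ᾱ = 45.601 / 149.4 = 0.3052.
−S·ln(1−ᾱ) = −149.4 × ln(1 − 0.3052) = 54.401.
V = 6.2 × 5 × 3.9 = 120.9 m³.
RT60 = 0.161 × 120.9 / 54.401 = 0.36 s.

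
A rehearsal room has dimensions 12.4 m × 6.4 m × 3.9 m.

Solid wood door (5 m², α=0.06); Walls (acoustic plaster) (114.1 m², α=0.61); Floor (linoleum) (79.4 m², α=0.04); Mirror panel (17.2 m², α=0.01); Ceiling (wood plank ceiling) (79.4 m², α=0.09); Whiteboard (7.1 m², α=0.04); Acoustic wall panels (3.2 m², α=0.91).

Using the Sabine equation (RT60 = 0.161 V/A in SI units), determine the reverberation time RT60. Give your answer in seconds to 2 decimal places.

0.60 s

Total absorption A = 5×0.06 + 114.1×0.61 + 79.4×0.04 + 17.2×0.01 + 79.4×0.09 + 7.1×0.04 + 3.2×0.91
  = 0.300 + 69.601 + 3.176 + 0.172 + 7.146 + 0.284 + 2.912 = 83.591 m² sabins.
Volume V = 12.4 × 6.4 × 3.9 = 309.504 m³.
RT60 = 0.161 · V / A = 0.161 × 309.504 / 83.591 = 0.60 s.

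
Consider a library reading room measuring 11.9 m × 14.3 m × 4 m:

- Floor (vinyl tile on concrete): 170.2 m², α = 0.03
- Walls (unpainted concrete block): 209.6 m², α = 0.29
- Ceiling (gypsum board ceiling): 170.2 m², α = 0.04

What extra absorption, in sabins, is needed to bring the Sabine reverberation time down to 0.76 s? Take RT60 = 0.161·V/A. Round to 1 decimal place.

71.5 sabins

Total absorption A₁ = 170.2*0.03 + 209.6*0.29 + 170.2*0.04
  = 5.106 + 60.784 + 6.808 = 72.698 m² sabins.
Target A₂ = 0.161·680.68/0.76 = 144.197 sabins (V = 680.68 m³).
ΔA = A₂ − A₁ = 144.197 − 72.698 = 71.5 sabins.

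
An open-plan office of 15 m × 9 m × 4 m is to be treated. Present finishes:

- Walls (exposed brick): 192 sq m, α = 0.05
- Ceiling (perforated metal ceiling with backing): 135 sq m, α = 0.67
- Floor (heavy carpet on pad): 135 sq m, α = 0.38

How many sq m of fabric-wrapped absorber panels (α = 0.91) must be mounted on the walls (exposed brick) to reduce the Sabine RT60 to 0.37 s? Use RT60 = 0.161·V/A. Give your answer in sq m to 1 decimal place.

Summing Sᵢαᵢ: 9.600 + 90.450 + 51.300 → A₁ = 151.350 sabins.
Required A₂ = 0.161·540/0.37 = 234.973 sabins.
ΔA needed = 234.973 − 151.350 = 83.623 sabins.
Net gain per sq m: Δα = 0.91 − 0.05 = 0.86.
Panel area = 83.623 / 0.86 = 97.2 sq m.

97.2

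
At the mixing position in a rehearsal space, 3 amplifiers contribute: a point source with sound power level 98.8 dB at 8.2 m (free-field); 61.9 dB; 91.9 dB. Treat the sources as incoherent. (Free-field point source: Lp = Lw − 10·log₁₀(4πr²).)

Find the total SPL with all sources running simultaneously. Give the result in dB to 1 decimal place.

91.9 dB

Source at 8.2 m: Lp = 98.8 − 10·log₁₀(4π·8.2²) = 98.8 − 10·log₁₀(844.963) = 69.5 dB.
Σ 10^(Lᵢ/10) = 1.559e+09.
L_total = 10·log₁₀(1.559e+09) = 91.9 dB.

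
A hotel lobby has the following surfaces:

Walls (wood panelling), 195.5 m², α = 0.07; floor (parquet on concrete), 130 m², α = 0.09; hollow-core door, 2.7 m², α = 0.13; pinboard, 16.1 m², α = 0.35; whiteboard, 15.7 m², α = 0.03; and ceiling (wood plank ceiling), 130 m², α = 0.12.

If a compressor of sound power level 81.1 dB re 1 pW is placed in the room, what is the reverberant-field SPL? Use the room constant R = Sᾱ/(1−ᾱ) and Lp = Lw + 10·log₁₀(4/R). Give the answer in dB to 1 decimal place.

Σ(Sᵢαᵢ) = 195.5×0.07 + 130×0.09 + 2.7×0.13 + 16.1×0.35 + 15.7×0.03 + 130×0.12 = 47.442; total area S = 490.0 m².
ᾱ = 0.0968, so room constant R = A/(1−ᾱ) = 52.527 m².
Lp = 81.1 + 10·log₁₀(4/52.527) = 81.1 + (-11.18) = 69.9 dB.

69.9 dB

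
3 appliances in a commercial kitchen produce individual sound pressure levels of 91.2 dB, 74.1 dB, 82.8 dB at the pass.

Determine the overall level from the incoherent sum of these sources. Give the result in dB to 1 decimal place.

91.9 dB

Sum in the linear (power) domain: Σ 10^(Lᵢ/10) = 10^(91.2/10) + 10^(74.1/10) + 10^(82.8/10) = 1.535e+09.
L_total = 10·log₁₀(1.535e+09) = 91.9 dB.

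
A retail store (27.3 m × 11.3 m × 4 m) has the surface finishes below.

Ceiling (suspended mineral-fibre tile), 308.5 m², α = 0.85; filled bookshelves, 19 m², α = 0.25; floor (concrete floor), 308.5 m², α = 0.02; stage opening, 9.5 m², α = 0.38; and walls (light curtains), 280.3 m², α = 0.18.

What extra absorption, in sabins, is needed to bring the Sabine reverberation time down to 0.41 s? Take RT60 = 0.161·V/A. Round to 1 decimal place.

157.3 sabins

A₁ = Σ Sᵢαᵢ = 308.5×0.85 + 19×0.25 + 308.5×0.02 + 9.5×0.38 + 280.3×0.18 = 327.209 sabins.
V = 1233.96 m³. Required absorption A₂ = 0.161 × 1233.96 / 0.41 = 484.555 sabins.
Shortfall: 484.555 − 327.209 = 157.3 sabins.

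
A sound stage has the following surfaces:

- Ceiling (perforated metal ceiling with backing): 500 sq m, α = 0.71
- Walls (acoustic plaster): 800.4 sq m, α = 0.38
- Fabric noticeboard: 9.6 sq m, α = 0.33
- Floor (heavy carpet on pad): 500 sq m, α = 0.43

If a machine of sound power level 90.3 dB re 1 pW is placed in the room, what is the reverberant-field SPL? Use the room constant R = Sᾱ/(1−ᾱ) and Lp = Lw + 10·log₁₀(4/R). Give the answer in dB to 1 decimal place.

64.0 dB

Σ(Sᵢαᵢ) = 500×0.71 + 800.4×0.38 + 9.6×0.33 + 500×0.43 = 877.320; total area S = 1810.0 sq m.
ᾱ = 877.320/1810.0 = 0.4847; R = Sᾱ/(1−ᾱ) = 877.320/(1−0.4847) = 1702.542 sq m.
Lp = 90.3 + 10·log₁₀(4/1702.542) = 90.3 + (-26.29) = 64.0 dB.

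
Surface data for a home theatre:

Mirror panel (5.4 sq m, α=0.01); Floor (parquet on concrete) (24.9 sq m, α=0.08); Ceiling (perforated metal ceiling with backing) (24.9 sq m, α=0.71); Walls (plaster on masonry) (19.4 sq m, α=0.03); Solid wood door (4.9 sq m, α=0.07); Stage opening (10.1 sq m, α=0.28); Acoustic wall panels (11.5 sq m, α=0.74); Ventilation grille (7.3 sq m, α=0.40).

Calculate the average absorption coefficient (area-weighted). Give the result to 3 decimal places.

0.322

Total surface area S = 108.4 sq m.
A = 5.4·0.01 + 24.9·0.08 + 24.9·0.71 + 19.4·0.03 + 4.9·0.07 + 10.1·0.28 + 11.5·0.74 + 7.3·0.40 = 34.908 sabins.
ᾱ = 34.908 / 108.4 = 0.322.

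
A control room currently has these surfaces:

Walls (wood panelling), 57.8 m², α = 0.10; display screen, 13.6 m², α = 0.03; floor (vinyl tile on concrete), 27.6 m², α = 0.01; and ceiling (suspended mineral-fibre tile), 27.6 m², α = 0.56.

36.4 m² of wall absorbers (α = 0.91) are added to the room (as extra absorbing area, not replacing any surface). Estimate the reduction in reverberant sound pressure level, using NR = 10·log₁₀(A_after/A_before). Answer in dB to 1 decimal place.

Equivalent absorption area: A_before = 57.8*0.10 + 13.6*0.03 + 27.6*0.01 + 27.6*0.56 = 21.920 m².
Added absorption = 36.4 × 0.91 = 33.124 sabins.
A_after = 21.920 + 33.124 = 55.044 sabins.
NR = 10·log₁₀(55.044/21.920) = 4.0 dB.

4.0 dB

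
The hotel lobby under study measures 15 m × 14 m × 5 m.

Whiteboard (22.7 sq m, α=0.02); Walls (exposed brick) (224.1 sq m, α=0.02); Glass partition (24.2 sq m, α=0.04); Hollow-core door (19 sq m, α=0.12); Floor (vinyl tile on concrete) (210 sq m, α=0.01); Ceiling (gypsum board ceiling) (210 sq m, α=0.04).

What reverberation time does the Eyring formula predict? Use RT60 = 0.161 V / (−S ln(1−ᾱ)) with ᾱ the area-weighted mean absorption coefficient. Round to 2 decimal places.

8.93 sec

Total surface area S = 22.7 + 224.1 + 24.2 + 19 + 210 + 210 = 710.0 sq m.
Σ(Sᵢαᵢ) = 22.7·0.02 + 224.1·0.02 + 24.2·0.04 + 19·0.12 + 210·0.01 + 210·0.04 = 18.684.
ᾱ = 18.684 / 710.0 = 0.0263.
Eyring denominator: −S ln(1−ᾱ) = 18.923.
V = 15 × 14 × 5 = 1050 m³.
RT60 = 0.161 × 1050 / 18.923 = 8.93 s.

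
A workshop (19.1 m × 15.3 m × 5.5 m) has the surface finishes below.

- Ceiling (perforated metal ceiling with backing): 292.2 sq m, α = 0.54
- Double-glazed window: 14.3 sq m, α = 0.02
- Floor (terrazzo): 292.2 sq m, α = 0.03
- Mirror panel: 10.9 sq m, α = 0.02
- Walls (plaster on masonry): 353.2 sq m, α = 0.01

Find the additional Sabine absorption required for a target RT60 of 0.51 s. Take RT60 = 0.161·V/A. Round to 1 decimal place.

336.8 sabins

A₁ = Σ Sᵢαᵢ = 292.2×0.54 + 14.3×0.02 + 292.2×0.03 + 10.9×0.02 + 353.2×0.01 = 170.590 sabins.
V = 1607.265 m³. Required absorption A₂ = 0.161 × 1607.265 / 0.51 = 507.392 sabins.
ΔA = A₂ − A₁ = 507.392 − 170.590 = 336.8 sabins.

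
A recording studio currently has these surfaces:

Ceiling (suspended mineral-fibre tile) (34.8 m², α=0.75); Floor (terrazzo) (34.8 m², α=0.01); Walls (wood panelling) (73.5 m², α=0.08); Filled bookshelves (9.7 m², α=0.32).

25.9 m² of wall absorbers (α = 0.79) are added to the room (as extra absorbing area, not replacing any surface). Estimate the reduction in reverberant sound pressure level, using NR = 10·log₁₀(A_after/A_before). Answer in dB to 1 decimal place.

2.0 dB

Summing Sᵢαᵢ: 26.100 + 0.348 + 5.880 + 3.104 → A_before = 35.432 sabins.
Added absorption = 25.9 × 0.79 = 20.461 sabins.
A_after = 35.432 + 20.461 = 55.893 sabins.
Reduction = 10 log₁₀(A_after/A_before) = 10 log₁₀(1.5775) = 2.0 dB.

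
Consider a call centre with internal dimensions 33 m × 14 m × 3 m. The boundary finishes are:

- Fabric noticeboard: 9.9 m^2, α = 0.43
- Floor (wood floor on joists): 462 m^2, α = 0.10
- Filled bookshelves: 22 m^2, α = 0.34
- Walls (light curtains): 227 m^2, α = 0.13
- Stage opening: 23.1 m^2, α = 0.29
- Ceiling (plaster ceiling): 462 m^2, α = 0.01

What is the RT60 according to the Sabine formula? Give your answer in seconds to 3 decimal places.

2.259 sec

Total absorption A = 9.9*0.43 + 462*0.10 + 22*0.34 + 227*0.13 + 23.1*0.29 + 462*0.01
  = 4.257 + 46.200 + 7.480 + 29.510 + 6.699 + 4.620 = 98.766 m^2 sabins.
Volume V = 33 × 14 × 3 = 1386 m³.
T = 0.161 V/A = 0.161·1386/98.766 = 2.259 s.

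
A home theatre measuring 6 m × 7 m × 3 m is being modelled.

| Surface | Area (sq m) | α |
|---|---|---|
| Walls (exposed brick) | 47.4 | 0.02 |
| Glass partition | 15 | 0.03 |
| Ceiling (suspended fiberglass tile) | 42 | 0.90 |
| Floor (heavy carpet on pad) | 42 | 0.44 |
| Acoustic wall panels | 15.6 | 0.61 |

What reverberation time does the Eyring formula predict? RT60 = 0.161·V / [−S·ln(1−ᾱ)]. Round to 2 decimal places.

0.23 sec

S = Σ Sᵢ = 162.0 sq m.
Σ(Sᵢαᵢ) = 47.4·0.02 + 15·0.03 + 42·0.90 + 42·0.44 + 15.6·0.61 = 67.194.
ᾱ = 67.194 / 162.0 = 0.4148.
Eyring denominator: −S ln(1−ᾱ) = 86.800.
V = 6 × 7 × 3 = 126 m³.
T = 0.161·V/[−S·ln(1−ᾱ)] = 0.161·126/86.800 = 0.23 s.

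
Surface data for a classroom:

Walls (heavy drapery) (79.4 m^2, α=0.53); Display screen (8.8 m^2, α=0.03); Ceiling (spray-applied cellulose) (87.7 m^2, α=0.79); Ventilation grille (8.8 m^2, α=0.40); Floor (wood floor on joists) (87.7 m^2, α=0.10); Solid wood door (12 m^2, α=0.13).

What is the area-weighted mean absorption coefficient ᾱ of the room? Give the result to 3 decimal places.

0.441

Total surface area S = 284.4 m^2.
A = 79.4*0.53 + 8.8*0.03 + 87.7*0.79 + 8.8*0.40 + 87.7*0.10 + 12*0.13 = 125.479 sabins.
ᾱ = 125.479 / 284.4 = 0.441.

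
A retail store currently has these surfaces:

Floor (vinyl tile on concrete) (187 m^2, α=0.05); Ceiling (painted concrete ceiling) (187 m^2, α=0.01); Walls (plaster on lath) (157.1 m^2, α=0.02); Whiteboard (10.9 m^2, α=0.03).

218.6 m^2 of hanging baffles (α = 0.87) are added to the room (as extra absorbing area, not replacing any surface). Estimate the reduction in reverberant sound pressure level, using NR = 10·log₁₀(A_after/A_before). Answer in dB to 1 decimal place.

11.4 dB

A_before = Σ Sᵢαᵢ = 187×0.05 + 187×0.01 + 157.1×0.02 + 10.9×0.03 = 14.689 sabins.
Added absorption = 218.6 × 0.87 = 190.182 sabins.
A_after = 14.689 + 190.182 = 204.871 sabins.
Reduction = 10 log₁₀(A_after/A_before) = 10 log₁₀(13.9472) = 11.4 dB.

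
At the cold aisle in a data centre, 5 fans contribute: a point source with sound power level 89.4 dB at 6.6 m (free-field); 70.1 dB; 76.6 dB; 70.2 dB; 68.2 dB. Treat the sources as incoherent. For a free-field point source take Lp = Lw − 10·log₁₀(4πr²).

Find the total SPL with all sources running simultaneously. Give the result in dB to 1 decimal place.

78.7 dB

Source at 6.6 m: Lp = 89.4 − 10·log₁₀(4π·6.6²) = 89.4 − 10·log₁₀(547.391) = 62.0 dB.
Converting to relative power and adding: 10^(62.0/10) + 10^(70.1/10) + 10^(76.6/10) + 10^(70.2/10) + 10^(68.2/10) = 7.46e+07.
Back to dB: 10·log₁₀ Σ = 78.7 dB.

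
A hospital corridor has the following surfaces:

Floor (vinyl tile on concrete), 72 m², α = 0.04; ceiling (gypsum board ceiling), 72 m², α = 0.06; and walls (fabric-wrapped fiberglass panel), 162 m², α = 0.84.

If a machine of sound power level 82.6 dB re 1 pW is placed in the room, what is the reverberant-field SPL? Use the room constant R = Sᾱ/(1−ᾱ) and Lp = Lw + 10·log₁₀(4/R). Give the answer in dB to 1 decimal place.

64.3 dB

A = 143.280 sabins; S = 306.0 m².
ᾱ = 143.280/306.0 = 0.4682; R = Sᾱ/(1−ᾱ) = 143.280/(1−0.4682) = 269.425 m².
Lp = 82.6 + 10·log₁₀(4/269.425) = 82.6 + (-18.28) = 64.3 dB.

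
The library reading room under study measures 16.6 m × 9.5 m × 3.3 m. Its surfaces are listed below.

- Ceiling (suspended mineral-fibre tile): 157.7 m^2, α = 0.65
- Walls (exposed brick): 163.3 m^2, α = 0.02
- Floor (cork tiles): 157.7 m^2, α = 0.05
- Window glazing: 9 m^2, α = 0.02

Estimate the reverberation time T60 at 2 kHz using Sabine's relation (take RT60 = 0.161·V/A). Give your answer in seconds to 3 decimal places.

0.736 seconds

A = Σ Sᵢαᵢ = 157.7·0.65 + 163.3·0.02 + 157.7·0.05 + 9·0.02 = 113.836 sabins.
V = 16.6·9.5·3.3 = 520.41 m³.
RT60 = 0.161 · V / A = 0.161 × 520.41 / 113.836 = 0.736 s.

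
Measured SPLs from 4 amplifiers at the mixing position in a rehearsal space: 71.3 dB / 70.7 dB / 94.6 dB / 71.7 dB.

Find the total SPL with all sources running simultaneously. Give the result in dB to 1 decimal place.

Σ 10^(Lᵢ/10) = 2.924e+09.
Combined level = 10 log₁₀(2.924e+09) = 94.7 dB.

94.7 dB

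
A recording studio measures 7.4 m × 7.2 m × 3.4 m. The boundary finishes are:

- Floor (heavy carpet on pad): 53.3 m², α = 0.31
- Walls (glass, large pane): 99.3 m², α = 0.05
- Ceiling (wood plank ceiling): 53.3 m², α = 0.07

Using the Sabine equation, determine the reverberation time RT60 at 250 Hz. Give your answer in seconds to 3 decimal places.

1.156 seconds

Equivalent absorption area: A = 53.3·0.31 + 99.3·0.05 + 53.3·0.07 = 25.219 m².
Room volume: 181.152 m³.
Sabine: RT60 = 0.161 × 181.152 / 25.219 = 1.156 s.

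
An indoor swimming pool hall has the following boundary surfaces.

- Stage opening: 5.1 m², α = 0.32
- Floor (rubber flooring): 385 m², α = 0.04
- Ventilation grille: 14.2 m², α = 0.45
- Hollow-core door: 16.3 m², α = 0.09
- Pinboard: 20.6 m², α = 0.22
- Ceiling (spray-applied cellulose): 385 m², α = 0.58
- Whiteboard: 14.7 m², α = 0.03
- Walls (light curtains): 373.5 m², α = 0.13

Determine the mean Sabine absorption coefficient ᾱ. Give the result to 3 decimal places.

S = Σ Sᵢ = 5.1 + 385 + 14.2 + 16.3 + 20.6 + 385 + 14.7 + 373.5 = 1214.4 m².
Σ(Sᵢαᵢ) = 5.1·0.32 + 385·0.04 + 14.2·0.45 + 16.3·0.09 + 20.6·0.22 + 385·0.58 + 14.7·0.03 + 373.5·0.13 = 301.717.
ᾱ = 301.717 / 1214.4 = 0.248.

0.248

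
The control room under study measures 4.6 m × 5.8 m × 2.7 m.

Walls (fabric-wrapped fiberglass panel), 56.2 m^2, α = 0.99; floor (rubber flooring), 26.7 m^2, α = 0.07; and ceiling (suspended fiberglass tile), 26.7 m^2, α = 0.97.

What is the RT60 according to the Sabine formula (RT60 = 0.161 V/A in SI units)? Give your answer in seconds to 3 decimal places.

0.139 s

Summing Sᵢαᵢ: 55.638 + 1.869 + 25.899 → A = 83.406 sabins.
Volume V = 4.6 × 5.8 × 2.7 = 72.036 m³.
RT60 = 0.161 · V / A = 0.161 × 72.036 / 83.406 = 0.139 s.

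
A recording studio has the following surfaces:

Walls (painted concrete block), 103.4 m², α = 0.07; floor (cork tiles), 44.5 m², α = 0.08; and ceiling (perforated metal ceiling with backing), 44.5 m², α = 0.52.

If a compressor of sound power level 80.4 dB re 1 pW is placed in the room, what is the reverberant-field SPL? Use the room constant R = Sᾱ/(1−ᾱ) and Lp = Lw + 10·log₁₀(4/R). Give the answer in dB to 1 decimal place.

A = 33.938 sabins; S = 192.4 m².
ᾱ = 0.1764, so room constant R = A/(1−ᾱ) = 41.207 m².
Lp = Lw + 10 log₁₀(4/R) = 80.4 -10.13 = 70.3 dB.

70.3 dB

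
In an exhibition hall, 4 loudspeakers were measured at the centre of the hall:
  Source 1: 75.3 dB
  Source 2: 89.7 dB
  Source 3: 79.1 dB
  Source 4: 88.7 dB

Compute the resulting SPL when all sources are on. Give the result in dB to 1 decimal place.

92.5 dB

Converting to relative power and adding: 10^(75.3/10) + 10^(89.7/10) + 10^(79.1/10) + 10^(88.7/10) = 1.79e+09.
Back to dB: 10·log₁₀ Σ = 92.5 dB.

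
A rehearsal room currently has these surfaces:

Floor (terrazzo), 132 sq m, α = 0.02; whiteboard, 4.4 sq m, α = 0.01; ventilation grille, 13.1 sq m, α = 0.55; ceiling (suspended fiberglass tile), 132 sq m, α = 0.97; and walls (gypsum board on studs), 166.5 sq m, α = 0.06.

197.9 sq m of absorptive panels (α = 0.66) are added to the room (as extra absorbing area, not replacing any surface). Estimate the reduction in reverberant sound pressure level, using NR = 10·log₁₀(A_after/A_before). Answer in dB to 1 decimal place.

Total absorption A_before = 132·0.02 + 4.4·0.01 + 13.1·0.55 + 132·0.97 + 166.5·0.06
  = 2.640 + 0.044 + 7.205 + 128.040 + 9.990 = 147.919 sq m sabins.
Treatment contributes 197.9·0.66 = 130.614 sabins.
New total A_after = 278.533 sabins.
NR = 10·log₁₀(278.533/147.919) = 2.7 dB.

2.7 dB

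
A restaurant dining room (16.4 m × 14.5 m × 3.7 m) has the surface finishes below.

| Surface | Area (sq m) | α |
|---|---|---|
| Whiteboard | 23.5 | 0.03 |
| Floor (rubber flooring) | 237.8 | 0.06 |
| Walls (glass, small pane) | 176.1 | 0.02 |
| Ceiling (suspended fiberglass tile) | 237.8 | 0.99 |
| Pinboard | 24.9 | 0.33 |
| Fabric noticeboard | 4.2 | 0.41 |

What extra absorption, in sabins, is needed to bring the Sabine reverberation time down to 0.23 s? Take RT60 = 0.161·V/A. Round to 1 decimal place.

A₁ = Σ Sᵢαᵢ = 23.5·0.03 + 237.8·0.06 + 176.1·0.02 + 237.8·0.99 + 24.9·0.33 + 4.2·0.41 = 263.856 sabins.
For T = 0.23 s, need A₂ = 0.161·V/T = 0.161·879.86/0.23 = 615.902 sabins.
Shortfall: 615.902 − 263.856 = 352.0 sabins.

352.0 sabins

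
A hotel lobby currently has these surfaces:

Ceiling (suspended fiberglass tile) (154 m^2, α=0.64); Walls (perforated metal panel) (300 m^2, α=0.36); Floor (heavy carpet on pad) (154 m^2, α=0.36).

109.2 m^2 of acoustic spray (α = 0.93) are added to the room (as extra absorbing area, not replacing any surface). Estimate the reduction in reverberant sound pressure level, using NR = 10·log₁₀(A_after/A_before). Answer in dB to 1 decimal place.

A_before = Σ Sᵢαᵢ = 154*0.64 + 300*0.36 + 154*0.36 = 262.000 sabins.
Treatment contributes 109.2·0.93 = 101.556 sabins.
A_after = 262.000 + 101.556 = 363.556 sabins.
Reduction = 10 log₁₀(A_after/A_before) = 10 log₁₀(1.3876) = 1.4 dB.

1.4 dB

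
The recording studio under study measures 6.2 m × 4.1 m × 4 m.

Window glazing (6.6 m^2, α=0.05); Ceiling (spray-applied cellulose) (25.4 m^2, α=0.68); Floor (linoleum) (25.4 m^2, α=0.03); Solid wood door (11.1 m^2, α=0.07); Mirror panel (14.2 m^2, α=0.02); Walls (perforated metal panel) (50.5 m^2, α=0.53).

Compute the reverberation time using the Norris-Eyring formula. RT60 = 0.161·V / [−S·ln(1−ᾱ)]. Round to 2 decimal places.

0.29 seconds

S = Σ Sᵢ = 133.2 m^2.
Σ(Sᵢαᵢ) = 6.6·0.05 + 25.4·0.68 + 25.4·0.03 + 11.1·0.07 + 14.2·0.02 + 50.5·0.53 = 46.190.
Mean coefficient ᾱ = A/S = 0.3468.
Eyring denominator: −S ln(1−ᾱ) = 56.726.
V = 6.2 × 4.1 × 4 = 101.68 m³.
T = 0.161·V/[−S·ln(1−ᾱ)] = 0.161·101.68/56.726 = 0.29 s.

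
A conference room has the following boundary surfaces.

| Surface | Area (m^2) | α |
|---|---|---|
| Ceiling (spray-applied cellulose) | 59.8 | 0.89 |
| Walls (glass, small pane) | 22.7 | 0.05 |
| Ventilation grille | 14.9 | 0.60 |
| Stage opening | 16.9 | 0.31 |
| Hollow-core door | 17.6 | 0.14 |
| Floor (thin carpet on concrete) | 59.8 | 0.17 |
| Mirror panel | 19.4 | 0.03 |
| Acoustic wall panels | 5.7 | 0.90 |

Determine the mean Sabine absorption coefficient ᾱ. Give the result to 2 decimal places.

0.40

S = Σ Sᵢ = 59.8 + 22.7 + 14.9 + 16.9 + 17.6 + 59.8 + 19.4 + 5.7 = 216.8 m^2.
Σ(Sᵢαᵢ) = 59.8·0.89 + 22.7·0.05 + 14.9·0.60 + 16.9·0.31 + 17.6·0.14 + 59.8·0.17 + 19.4·0.03 + 5.7·0.90 = 86.878.
ᾱ = A/S = 0.40.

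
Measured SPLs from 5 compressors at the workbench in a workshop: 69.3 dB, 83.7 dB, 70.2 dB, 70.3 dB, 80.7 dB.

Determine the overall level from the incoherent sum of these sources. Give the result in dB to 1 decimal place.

85.8 dB

Converting to relative power and adding: 10^(69.3/10) + 10^(83.7/10) + 10^(70.2/10) + 10^(70.3/10) + 10^(80.7/10) = 3.816e+08.
L_total = 10·log₁₀(3.816e+08) = 85.8 dB.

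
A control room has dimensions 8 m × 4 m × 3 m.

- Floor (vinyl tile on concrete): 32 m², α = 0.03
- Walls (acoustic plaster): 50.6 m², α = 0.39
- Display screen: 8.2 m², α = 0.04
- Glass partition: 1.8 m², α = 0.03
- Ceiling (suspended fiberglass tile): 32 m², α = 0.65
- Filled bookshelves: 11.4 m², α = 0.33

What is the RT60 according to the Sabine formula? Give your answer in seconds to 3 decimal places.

A = Σ Sᵢαᵢ = 32×0.03 + 50.6×0.39 + 8.2×0.04 + 1.8×0.03 + 32×0.65 + 11.4×0.33 = 45.638 sabins.
Room volume: 96 m³.
RT60 = 0.161 · V / A = 0.161 × 96 / 45.638 = 0.339 s.

0.339 seconds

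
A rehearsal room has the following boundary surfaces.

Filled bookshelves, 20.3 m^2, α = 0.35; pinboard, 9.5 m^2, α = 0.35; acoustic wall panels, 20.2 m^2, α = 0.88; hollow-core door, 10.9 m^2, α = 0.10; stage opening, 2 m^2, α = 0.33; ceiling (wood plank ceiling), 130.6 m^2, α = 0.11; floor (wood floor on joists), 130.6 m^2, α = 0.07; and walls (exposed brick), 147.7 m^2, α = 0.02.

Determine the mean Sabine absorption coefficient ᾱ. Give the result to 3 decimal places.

S = Σ Sᵢ = 20.3 + 9.5 + 20.2 + 10.9 + 2 + 130.6 + 130.6 + 147.7 = 471.8 m^2.
Σ(Sᵢαᵢ) = 20.3×0.35 + 9.5×0.35 + 20.2×0.88 + 10.9×0.10 + 2×0.33 + 130.6×0.11 + 130.6×0.07 + 147.7×0.02 = 56.418.
ᾱ = 56.418 / 471.8 = 0.120.

0.120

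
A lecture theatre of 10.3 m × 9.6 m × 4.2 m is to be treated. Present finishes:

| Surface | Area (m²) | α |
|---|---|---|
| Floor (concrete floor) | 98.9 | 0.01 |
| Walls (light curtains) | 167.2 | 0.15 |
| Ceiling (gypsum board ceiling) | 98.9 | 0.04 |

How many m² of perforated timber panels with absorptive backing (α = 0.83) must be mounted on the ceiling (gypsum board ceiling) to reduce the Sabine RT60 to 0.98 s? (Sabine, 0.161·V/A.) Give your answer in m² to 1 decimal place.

48.4

Summing Sᵢαᵢ: 0.989 + 25.080 + 3.956 → A₁ = 30.025 sabins.
Required A₂ = 0.161·415.296/0.98 = 68.227 sabins.
Absorption to add: 68.227 − 30.025 = 38.202 sabins.
Net gain per m²: Δα = 0.83 − 0.04 = 0.79.
Area = ΔA/Δα = 38.202/0.79 = 48.4 m².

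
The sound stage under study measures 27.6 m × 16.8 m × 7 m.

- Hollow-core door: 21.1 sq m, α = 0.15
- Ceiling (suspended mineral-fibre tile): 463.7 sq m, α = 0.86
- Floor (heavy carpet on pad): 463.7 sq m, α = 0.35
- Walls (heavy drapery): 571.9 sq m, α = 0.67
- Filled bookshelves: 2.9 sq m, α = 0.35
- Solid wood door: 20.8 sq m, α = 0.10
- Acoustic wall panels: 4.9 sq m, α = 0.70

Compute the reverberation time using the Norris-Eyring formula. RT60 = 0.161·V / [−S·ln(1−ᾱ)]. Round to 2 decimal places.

0.35 sec

Total surface area S = 21.1 + 463.7 + 463.7 + 571.9 + 2.9 + 20.8 + 4.9 = 1549.0 sq m.
Absorption A = 21.1×0.15 + 463.7×0.86 + 463.7×0.35 + 571.9×0.67 + 2.9×0.35 + 20.8×0.10 + 4.9×0.70 = 953.940 sabins.
ᾱ = 953.940 / 1549.0 = 0.6158.
Eyring denominator: −S ln(1−ᾱ) = 1481.761.
V = 27.6 × 16.8 × 7 = 3245.76 m³.
T = 0.161·V/[−S·ln(1−ᾱ)] = 0.161·3245.76/1481.761 = 0.35 s.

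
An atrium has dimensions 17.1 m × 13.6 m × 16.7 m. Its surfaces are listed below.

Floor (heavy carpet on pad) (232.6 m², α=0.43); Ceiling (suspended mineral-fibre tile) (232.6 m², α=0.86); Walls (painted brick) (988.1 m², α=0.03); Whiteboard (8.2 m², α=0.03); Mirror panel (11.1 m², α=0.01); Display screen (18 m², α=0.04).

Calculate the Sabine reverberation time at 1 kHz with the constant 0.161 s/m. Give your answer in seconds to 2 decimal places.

1.89 s

A = Σ Sᵢαᵢ = 232.6*0.43 + 232.6*0.86 + 988.1*0.03 + 8.2*0.03 + 11.1*0.01 + 18*0.04 = 330.774 sabins.
Room volume: 3883.752 m³.
Sabine: RT60 = 0.161 × 3883.752 / 330.774 = 1.89 s.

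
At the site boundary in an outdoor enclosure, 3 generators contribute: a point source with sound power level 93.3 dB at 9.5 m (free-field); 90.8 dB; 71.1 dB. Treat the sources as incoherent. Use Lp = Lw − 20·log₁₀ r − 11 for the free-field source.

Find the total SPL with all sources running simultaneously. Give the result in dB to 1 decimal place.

90.9 dB

Source at 9.5 m: Lp = 93.3 − 20·log₁₀(9.5) − 11 = 62.7 dB.
Converting to relative power and adding: 10^(62.7/10) + 10^(90.8/10) + 10^(71.1/10) = 1.217e+09.
L_total = 10·log₁₀(1.217e+09) = 90.9 dB.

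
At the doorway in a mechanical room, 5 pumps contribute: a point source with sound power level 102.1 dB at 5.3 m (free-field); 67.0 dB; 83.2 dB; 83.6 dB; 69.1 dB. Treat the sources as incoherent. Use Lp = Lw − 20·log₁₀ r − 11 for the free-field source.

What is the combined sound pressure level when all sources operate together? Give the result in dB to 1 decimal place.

87.0 dB

Source at 5.3 m: Lp = 102.1 − 20·log₁₀(5.3) − 11 = 76.6 dB.
Σ 10^(Lᵢ/10) = 4.969e+08.
L_total = 10·log₁₀(4.969e+08) = 87.0 dB.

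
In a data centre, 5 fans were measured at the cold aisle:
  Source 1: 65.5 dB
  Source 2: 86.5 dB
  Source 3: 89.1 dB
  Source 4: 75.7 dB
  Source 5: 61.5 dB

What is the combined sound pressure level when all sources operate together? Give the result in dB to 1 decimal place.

Sum in the linear (power) domain: Σ 10^(Lᵢ/10) = 10^(65.5/10) + 10^(86.5/10) + 10^(89.1/10) + 10^(75.7/10) + 10^(61.5/10) = 1.302e+09.
Back to dB: 10·log₁₀ Σ = 91.1 dB.

91.1 dB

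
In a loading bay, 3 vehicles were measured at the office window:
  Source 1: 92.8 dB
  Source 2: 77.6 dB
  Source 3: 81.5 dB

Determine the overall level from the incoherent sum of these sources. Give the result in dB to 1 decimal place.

93.2 dB

Σ 10^(Lᵢ/10) = 2.104e+09.
Back to dB: 10·log₁₀ Σ = 93.2 dB.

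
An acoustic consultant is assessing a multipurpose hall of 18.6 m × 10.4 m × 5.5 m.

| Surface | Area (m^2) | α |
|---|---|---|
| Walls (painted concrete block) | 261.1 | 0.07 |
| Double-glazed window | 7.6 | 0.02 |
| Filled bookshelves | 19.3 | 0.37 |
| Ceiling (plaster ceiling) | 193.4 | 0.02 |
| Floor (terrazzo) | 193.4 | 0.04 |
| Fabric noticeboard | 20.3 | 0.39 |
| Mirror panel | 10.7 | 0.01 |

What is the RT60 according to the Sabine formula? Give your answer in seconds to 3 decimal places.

A = Σ Sᵢαᵢ = 261.1·0.07 + 7.6·0.02 + 19.3·0.37 + 193.4·0.02 + 193.4·0.04 + 20.3·0.39 + 10.7·0.01 = 45.198 sabins.
V = 18.6·10.4·5.5 = 1063.92 m³.
RT60 = 0.161 · V / A = 0.161 × 1063.92 / 45.198 = 3.790 s.

3.790 s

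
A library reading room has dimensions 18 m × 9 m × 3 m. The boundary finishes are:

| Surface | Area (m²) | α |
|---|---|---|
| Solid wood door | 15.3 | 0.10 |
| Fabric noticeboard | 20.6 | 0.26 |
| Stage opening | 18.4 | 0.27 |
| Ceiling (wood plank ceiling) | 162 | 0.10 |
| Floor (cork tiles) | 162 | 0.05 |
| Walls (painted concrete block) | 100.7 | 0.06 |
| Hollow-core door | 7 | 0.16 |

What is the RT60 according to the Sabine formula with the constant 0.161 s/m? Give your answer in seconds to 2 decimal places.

1.81 s

A = Σ Sᵢαᵢ = 15.3·0.10 + 20.6·0.26 + 18.4·0.27 + 162·0.10 + 162·0.05 + 100.7·0.06 + 7·0.16 = 43.316 sabins.
Volume V = 18 × 9 × 3 = 486 m³.
Sabine: RT60 = 0.161 × 486 / 43.316 = 1.81 s.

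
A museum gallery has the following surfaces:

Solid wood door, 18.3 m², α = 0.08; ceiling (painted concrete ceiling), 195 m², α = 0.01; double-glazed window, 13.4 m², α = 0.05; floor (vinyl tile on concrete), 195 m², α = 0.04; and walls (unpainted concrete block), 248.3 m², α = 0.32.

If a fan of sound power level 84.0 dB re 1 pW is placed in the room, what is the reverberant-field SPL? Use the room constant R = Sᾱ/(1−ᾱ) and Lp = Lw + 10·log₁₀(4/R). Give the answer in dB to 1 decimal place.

Σ(Sᵢαᵢ) = 18.3×0.08 + 195×0.01 + 13.4×0.05 + 195×0.04 + 248.3×0.32 = 91.340; total area S = 670.0 m².
ᾱ = 91.340/670.0 = 0.1363; R = Sᾱ/(1−ᾱ) = 91.340/(1−0.1363) = 105.754 m².
Lp = Lw + 10 log₁₀(4/R) = 84.0 -14.22 = 69.8 dB.

69.8 dB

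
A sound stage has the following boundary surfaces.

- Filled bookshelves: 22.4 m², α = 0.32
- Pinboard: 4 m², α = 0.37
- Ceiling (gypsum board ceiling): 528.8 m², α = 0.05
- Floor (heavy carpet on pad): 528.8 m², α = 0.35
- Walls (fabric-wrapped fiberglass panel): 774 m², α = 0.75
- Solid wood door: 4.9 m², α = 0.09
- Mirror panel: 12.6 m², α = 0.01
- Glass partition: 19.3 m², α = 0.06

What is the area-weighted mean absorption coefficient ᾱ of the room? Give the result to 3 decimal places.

0.423

S = Σ Sᵢ = 22.4 + 4 + 528.8 + 528.8 + 774 + 4.9 + 12.6 + 19.3 = 1894.8 m².
Σ(Sᵢαᵢ) = 22.4×0.32 + 4×0.37 + 528.8×0.05 + 528.8×0.35 + 774×0.75 + 4.9×0.09 + 12.6×0.01 + 19.3×0.06 = 802.393.
ᾱ = 802.393 / 1894.8 = 0.423.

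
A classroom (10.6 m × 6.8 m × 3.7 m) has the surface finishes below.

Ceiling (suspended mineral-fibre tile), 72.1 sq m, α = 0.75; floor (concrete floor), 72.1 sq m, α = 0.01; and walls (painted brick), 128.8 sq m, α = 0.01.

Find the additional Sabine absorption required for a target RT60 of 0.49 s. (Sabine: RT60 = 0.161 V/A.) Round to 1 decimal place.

Equivalent absorption area: A₁ = 72.1·0.75 + 72.1·0.01 + 128.8·0.01 = 56.084 sq m.
Target A₂ = 0.161·266.696/0.49 = 87.629 sabins (V = 266.696 m³).
Shortfall: 87.629 − 56.084 = 31.5 sabins.

31.5 sabins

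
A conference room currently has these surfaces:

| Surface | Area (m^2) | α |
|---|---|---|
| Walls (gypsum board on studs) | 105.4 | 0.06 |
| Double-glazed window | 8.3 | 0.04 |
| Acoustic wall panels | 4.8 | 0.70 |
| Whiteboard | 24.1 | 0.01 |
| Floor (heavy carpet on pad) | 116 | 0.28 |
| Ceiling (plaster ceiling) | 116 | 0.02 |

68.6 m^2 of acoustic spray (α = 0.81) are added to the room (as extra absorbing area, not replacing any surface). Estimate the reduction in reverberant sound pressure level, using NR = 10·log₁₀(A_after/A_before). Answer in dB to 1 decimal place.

3.5 dB

Total absorption A_before = 105.4·0.06 + 8.3·0.04 + 4.8·0.70 + 24.1·0.01 + 116·0.28 + 116·0.02
  = 6.324 + 0.332 + 3.360 + 0.241 + 32.480 + 2.320 = 45.057 m^2 sabins.
Added absorption = 68.6 × 0.81 = 55.566 sabins.
A_after = 45.057 + 55.566 = 100.623 sabins.
NR = 10·log₁₀(100.623/45.057) = 3.5 dB.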